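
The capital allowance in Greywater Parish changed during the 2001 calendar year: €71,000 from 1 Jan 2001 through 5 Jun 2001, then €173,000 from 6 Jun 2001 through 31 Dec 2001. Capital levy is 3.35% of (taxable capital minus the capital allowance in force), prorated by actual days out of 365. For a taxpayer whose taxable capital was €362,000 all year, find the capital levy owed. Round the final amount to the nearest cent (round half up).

1 Jan – 5 Jun 2001: 156 days, exemption €71,000 → (€362,000 − €71,000) × 3.35% × 156/365 = €4,166.4822
6 Jun – 31 Dec 2001: 209 days, exemption €173,000 → (€362,000 − €173,000) × 3.35% × 209/365 = €3,625.4342
Total = €7,791.9164

€7,791.92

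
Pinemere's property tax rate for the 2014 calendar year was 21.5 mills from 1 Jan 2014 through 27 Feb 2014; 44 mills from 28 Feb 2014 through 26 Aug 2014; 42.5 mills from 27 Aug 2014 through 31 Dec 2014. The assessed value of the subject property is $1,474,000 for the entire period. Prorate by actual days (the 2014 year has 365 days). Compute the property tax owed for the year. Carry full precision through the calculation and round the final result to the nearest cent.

$58,816.64

1 Jan – 27 Feb 2014: 58 days at 21.5 mills → $1,474,000 × 2.15% × 58/365 = $5,035.8301
28 Feb – 26 Aug 2014: 180 days at 44 mills → $1,474,000 × 4.4% × 180/365 = $31,983.7808
27 Aug – 31 Dec 2014: 127 days at 42.5 mills → $1,474,000 × 4.25% × 127/365 = $21,797.0274
Total = $58,816.6384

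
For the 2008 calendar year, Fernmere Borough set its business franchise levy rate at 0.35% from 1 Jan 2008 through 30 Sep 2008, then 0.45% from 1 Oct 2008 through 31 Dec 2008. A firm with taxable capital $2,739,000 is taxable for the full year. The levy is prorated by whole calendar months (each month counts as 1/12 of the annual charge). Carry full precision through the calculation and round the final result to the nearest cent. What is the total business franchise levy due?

1 Jan – 30 Sep 2008: 9 months at 0.35% → $2,739,000 × 0.35% × 9/12 = $7,189.8750
1 Oct – 31 Dec 2008: 3 months at 0.45% → $2,739,000 × 0.45% × 3/12 = $3,081.3750
Total = $10,271.2500

$10,271.25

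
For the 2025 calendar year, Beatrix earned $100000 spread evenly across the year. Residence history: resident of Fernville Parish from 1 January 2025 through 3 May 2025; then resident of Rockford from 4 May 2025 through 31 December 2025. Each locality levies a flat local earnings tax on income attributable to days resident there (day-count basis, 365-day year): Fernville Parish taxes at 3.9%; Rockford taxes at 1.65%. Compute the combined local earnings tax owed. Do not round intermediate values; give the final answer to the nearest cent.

$2408.22

Fernville Parish, 1 January – 3 May 2025: 123 days → $100000 × 3.9% × 123/365 = $1314.2466
Rockford, 4 May – 31 December 2025: 242 days → $100000 × 1.65% × 242/365 = $1093.9726
Total = $2408.2192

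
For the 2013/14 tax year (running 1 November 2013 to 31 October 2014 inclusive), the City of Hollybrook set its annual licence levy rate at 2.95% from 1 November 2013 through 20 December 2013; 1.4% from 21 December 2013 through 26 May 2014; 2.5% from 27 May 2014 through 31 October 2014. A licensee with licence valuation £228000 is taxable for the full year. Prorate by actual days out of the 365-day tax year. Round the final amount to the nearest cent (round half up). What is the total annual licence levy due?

1 November – 20 December 2013: 50 days at 2.95% → £228000 × 2.95% × 50/365 = £921.3699
21 December 2013 – 26 May 2014: 157 days at 1.4% → £228000 × 1.4% × 157/365 = £1372.9973
27 May – 31 October 2014: 158 days at 2.5% → £228000 × 2.5% × 158/365 = £2467.3973
Total = £4761.7644

£4761.76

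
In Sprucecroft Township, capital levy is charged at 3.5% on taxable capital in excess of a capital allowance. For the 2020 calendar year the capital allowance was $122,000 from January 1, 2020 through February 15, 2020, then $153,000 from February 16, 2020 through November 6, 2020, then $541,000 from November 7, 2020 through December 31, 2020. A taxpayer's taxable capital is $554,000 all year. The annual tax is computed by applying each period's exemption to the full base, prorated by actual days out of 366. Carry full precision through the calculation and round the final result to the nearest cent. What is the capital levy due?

January 1 – February 15, 2020: 46 days, exemption $122,000 → ($554,000 − $122,000) × 3.5% × 46/366 = $1,900.3279
February 16 – November 6, 2020: 265 days, exemption $153,000 → ($554,000 − $153,000) × 3.5% × 265/366 = $10,161.9536
November 7 – December 31, 2020: 55 days, exemption $541,000 → ($554,000 − $541,000) × 3.5% × 55/366 = $68.3743
Total = $12,130.6557

$12,130.66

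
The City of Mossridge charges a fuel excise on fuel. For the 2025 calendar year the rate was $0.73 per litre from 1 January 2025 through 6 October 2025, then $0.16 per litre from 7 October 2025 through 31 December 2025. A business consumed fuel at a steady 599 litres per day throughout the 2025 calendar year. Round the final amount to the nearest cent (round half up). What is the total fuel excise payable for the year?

$130240.57

1 January – 6 October 2025: 279 days × 599 litres/day = 167,121 litres at $0.73/litre → $121998.33
7 October – 31 December 2025: 86 days × 599 litres/day = 51,514 litres at $0.16/litre → $8242.24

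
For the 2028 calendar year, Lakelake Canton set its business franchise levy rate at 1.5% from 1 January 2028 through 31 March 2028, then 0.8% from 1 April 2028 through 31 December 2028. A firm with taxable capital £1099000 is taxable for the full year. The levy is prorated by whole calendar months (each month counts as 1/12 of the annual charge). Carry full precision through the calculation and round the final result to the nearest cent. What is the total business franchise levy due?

£10715.25

1 January – 31 March 2028: 3 months at 1.5% → £1099000 × 1.5% × 3/12 = £4121.2500
1 April – 31 December 2028: 9 months at 0.8% → £1099000 × 0.8% × 9/12 = £6594.0000
Total = £10715.2500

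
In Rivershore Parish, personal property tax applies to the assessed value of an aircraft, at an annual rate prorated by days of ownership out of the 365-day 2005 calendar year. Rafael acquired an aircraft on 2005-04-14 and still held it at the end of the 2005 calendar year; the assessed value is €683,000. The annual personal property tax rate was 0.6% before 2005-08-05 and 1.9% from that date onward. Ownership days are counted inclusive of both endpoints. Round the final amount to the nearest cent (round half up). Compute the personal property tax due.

2005-04-14 to 2005-08-04: 113 days at 0.6% → €683,000 × 0.6% × 113/365 = €1,268.6959
2005-08-05 to 2005-12-31: 149 days at 1.9% → €683,000 × 1.9% × 149/365 = €5,297.4603
Total = €6,566.1562

€6,566.16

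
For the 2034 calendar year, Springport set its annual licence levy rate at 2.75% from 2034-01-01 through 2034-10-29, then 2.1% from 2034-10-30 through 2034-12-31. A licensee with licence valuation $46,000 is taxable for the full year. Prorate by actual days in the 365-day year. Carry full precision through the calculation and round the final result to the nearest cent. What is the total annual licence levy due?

2034-01-01 to 2034-10-29: 302 days at 2.75% → $46,000 × 2.75% × 302/365 = $1,046.6575
2034-10-30 to 2034-12-31: 63 days at 2.1% → $46,000 × 2.1% × 63/365 = $166.7342
Total = $1,213.3918

$1,213.39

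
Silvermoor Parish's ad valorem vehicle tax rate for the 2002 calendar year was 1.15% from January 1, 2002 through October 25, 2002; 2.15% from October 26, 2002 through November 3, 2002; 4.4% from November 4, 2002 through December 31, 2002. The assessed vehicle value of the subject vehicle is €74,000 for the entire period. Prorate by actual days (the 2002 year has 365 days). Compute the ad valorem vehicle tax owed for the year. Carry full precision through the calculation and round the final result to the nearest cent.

January 1 – October 25, 2002: 298 days at 1.15% → €74,000 × 1.15% × 298/365 = €694.7890
October 26 – November 3, 2002: 9 days at 2.15% → €74,000 × 2.15% × 9/365 = €39.2301
November 4 – December 31, 2002: 58 days at 4.4% → €74,000 × 4.4% × 58/365 = €517.3918
Total = €1,251.4110

€1,251.41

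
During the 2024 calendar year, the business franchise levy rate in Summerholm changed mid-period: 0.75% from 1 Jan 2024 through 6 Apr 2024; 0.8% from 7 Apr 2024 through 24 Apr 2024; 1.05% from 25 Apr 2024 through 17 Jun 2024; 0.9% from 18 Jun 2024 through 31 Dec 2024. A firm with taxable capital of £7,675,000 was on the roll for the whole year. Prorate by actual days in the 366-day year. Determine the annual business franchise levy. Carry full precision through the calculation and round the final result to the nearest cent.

£67,344.98

1 Jan – 6 Apr 2024: 97 days at 0.75% → £7,675,000 × 0.75% × 97/366 = £15,255.6352
7 Apr – 24 Apr 2024: 18 days at 0.8% → £7,675,000 × 0.8% × 18/366 = £3,019.6721
25 Apr – 17 Jun 2024: 54 days at 1.05% → £7,675,000 × 1.05% × 54/366 = £11,889.9590
18 Jun – 31 Dec 2024: 197 days at 0.9% → £7,675,000 × 0.9% × 197/366 = £37,179.7131
Total = £67,344.9795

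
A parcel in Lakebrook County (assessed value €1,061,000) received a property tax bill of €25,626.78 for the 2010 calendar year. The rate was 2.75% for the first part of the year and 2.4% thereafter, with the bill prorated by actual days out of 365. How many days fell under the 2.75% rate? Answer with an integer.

16 days

Let d = days at the first rate; then 365 − d days at the second rate.
€1,061,000 × [2.75%·d + 2.4%·(365−d)] / 365 = €25,626.78
Solving gives d = 16, so the new rate took effect on 17 Jan 2010.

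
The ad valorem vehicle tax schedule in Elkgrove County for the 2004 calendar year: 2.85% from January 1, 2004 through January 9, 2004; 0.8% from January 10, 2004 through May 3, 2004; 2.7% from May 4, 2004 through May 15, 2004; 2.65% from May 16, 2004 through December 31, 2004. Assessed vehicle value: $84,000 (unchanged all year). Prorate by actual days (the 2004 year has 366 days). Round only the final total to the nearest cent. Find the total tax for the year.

January 1 – January 9, 2004: 9 days at 2.85% → $84,000 × 2.85% × 9/366 = $58.8689
January 10 – May 3, 2004: 115 days at 0.8% → $84,000 × 0.8% × 115/366 = $211.1475
May 4 – May 15, 2004: 12 days at 2.7% → $84,000 × 2.7% × 12/366 = $74.3607
May 16 – December 31, 2004: 230 days at 2.65% → $84,000 × 2.65% × 230/366 = $1,398.8525
Total = $1,743.2295

$1,743.23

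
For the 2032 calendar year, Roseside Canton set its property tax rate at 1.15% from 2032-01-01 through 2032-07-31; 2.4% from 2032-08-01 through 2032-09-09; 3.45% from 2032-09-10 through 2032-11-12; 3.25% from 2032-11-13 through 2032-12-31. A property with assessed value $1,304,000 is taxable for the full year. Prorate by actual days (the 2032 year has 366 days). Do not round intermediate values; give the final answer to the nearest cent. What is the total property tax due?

$25,688.09

2032-01-01 to 2032-07-31: 213 days at 1.15% → $1,304,000 × 1.15% × 213/366 = $8,727.1803
2032-08-01 to 2032-09-09: 40 days at 2.4% → $1,304,000 × 2.4% × 40/366 = $3,420.3279
2032-09-10 to 2032-11-12: 64 days at 3.45% → $1,304,000 × 3.45% × 64/366 = $7,866.7541
2032-11-13 to 2032-12-31: 49 days at 3.25% → $1,304,000 × 3.25% × 49/366 = $5,673.8251
Total = $25,688.0874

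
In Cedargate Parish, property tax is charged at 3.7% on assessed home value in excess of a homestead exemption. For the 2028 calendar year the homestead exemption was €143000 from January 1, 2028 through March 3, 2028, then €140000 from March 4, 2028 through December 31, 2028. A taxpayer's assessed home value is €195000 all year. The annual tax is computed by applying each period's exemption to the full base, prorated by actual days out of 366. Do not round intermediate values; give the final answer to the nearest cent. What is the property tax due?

€2015.89

January 1 – March 3, 2028: 63 days, exemption €143000 → (€195000 − €143000) × 3.7% × 63/366 = €331.1803
March 4 – December 31, 2028: 303 days, exemption €140000 → (€195000 − €140000) × 3.7% × 303/366 = €1684.7131
Total = €2015.8934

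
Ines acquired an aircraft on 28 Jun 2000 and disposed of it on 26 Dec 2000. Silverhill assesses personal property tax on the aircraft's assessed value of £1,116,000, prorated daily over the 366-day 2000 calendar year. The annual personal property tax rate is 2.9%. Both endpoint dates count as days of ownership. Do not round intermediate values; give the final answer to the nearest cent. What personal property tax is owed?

Days held (28 Jun – 26 Dec 2000): 182 out of 366
Tax = £1,116,000 × 2.9% × 182/366 = £16,093.5738

£16,093.57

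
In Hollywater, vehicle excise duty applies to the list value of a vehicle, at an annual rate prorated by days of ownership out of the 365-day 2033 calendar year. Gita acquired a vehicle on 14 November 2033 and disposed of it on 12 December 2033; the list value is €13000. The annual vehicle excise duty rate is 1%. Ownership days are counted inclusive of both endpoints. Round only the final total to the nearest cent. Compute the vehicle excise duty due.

Days held (14 November – 12 December 2033): 29 out of 365
Tax = €13000 × 1% × 29/365 = €10.3288

€10.33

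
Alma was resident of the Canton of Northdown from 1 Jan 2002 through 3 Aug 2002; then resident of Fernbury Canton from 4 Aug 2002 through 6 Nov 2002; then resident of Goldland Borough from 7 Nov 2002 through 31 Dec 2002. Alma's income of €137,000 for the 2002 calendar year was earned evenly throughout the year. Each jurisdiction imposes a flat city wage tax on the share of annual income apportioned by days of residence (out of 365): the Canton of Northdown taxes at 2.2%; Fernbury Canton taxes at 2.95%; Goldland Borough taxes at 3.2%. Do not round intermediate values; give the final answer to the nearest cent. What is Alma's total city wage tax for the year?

The Canton of Northdown, 1 Jan – 3 Aug 2002: 215 days → €137,000 × 2.2% × 215/365 = €1,775.3699
Fernbury Canton, 4 Aug – 6 Nov 2002: 95 days → €137,000 × 2.95% × 95/365 = €1,051.8973
Goldland Borough, 7 Nov – 31 Dec 2002: 55 days → €137,000 × 3.2% × 55/365 = €660.6027
Total = €3,487.8699

€3,487.87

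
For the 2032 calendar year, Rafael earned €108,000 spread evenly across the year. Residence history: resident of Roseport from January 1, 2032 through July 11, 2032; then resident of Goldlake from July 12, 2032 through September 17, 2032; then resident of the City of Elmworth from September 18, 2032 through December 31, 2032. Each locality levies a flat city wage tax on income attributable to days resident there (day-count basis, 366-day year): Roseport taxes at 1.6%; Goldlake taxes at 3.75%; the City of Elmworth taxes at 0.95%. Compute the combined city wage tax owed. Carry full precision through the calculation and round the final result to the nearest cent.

Roseport, January 1 – July 11, 2032: 193 days → €108,000 × 1.6% × 193/366 = €911.2131
Goldlake, July 12 – September 17, 2032: 68 days → €108,000 × 3.75% × 68/366 = €752.4590
The City of Elmworth, September 18 – December 31, 2032: 105 days → €108,000 × 0.95% × 105/366 = €294.3443
Total = €1,958.0164

€1,958.02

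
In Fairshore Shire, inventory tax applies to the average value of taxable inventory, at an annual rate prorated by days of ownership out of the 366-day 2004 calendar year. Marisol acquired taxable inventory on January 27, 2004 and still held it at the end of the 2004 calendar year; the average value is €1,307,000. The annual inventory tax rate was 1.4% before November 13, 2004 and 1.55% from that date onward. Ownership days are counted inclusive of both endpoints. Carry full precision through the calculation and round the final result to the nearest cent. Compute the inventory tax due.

January 27 – November 12, 2004: 291 days at 1.4% → €1,307,000 × 1.4% × 291/366 = €14,548.4098
November 13 – December 31, 2004: 49 days at 1.55% → €1,307,000 × 1.55% × 49/366 = €2,712.2036
Total = €17,260.6134

€17,260.61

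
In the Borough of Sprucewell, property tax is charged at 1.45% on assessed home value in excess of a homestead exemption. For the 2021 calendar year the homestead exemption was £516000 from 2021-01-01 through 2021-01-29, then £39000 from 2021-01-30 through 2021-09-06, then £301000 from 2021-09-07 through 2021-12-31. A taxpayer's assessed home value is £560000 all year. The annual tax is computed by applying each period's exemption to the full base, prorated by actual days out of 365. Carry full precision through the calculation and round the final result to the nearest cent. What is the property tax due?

2021-01-01 to 2021-01-29: 29 days, exemption £516000 → (£560000 − £516000) × 1.45% × 29/365 = £50.6904
2021-01-30 to 2021-09-06: 220 days, exemption £39000 → (£560000 − £39000) × 1.45% × 220/365 = £4553.3973
2021-09-07 to 2021-12-31: 116 days, exemption £301000 → (£560000 − £301000) × 1.45% × 116/365 = £1193.5288
Total = £5797.6164

£5797.62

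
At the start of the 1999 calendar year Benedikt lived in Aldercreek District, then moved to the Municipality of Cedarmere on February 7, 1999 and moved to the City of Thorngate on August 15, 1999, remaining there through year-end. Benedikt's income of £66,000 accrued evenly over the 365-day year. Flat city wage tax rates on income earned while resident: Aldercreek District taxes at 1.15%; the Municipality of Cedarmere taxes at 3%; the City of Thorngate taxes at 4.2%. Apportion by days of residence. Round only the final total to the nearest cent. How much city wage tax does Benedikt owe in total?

£2,157.84

Aldercreek District, January 1 – February 6, 1999: 37 days → £66,000 × 1.15% × 37/365 = £76.9397
The Municipality of Cedarmere, February 7 – August 14, 1999: 189 days → £66,000 × 3% × 189/365 = £1,025.2603
The City of Thorngate, August 15 – December 31, 1999: 139 days → £66,000 × 4.2% × 139/365 = £1,055.6384
Total = £2,157.8384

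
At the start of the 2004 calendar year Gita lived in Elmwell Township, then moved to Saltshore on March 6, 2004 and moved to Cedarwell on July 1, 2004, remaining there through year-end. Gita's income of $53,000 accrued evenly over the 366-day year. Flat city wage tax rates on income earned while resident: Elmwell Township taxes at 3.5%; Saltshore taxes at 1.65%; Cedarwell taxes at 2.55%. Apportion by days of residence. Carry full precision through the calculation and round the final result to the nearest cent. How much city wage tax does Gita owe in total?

Elmwell Township, January 1 – March 5, 2004: 65 days → $53,000 × 3.5% × 65/366 = $329.4399
Saltshore, March 6 – June 30, 2004: 117 days → $53,000 × 1.65% × 117/366 = $279.5533
Cedarwell, July 1 – December 31, 2004: 184 days → $53,000 × 2.55% × 184/366 = $679.4426
Total = $1,288.4358

$1,288.44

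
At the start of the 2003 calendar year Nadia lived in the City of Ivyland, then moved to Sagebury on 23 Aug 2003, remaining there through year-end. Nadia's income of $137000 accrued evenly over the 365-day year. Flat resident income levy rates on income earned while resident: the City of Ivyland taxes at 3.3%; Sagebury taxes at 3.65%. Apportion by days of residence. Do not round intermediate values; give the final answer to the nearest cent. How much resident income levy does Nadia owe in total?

The City of Ivyland, 1 Jan – 22 Aug 2003: 234 days → $137000 × 3.3% × 234/365 = $2898.3945
Sagebury, 23 Aug – 31 Dec 2003: 131 days → $137000 × 3.65% × 131/365 = $1794.7000
Total = $4693.0945

$4693.09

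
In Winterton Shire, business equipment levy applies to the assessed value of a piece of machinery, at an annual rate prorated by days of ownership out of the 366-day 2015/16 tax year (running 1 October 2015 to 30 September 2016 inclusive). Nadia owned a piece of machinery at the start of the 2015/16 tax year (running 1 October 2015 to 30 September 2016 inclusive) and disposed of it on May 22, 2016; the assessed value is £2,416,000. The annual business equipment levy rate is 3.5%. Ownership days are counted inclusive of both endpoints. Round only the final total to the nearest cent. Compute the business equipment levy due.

£54,293.99

Days held (October 1, 2015 – May 22, 2016): 235 out of 366
Tax = £2,416,000 × 3.5% × 235/366 = £54,293.9891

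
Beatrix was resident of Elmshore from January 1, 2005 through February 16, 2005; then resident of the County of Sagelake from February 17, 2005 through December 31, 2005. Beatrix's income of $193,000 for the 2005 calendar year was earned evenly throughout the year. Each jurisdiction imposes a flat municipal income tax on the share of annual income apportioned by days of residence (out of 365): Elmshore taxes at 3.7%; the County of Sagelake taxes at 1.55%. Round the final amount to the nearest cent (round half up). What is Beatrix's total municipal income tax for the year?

Elmshore, January 1 – February 16, 2005: 47 days → $193,000 × 3.7% × 47/365 = $919.5260
The County of Sagelake, February 17 – December 31, 2005: 318 days → $193,000 × 1.55% × 318/365 = $2,606.2932
Total = $3,525.8192

$3,525.82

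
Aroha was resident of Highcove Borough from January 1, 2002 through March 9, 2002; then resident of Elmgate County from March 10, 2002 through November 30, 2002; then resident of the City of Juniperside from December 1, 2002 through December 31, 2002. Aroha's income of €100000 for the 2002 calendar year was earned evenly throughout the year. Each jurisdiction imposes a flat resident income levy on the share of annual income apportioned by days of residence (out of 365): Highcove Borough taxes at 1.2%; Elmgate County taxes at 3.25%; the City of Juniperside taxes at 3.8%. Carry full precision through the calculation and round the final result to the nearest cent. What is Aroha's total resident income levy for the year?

Highcove Borough, January 1 – March 9, 2002: 68 days → €100000 × 1.2% × 68/365 = €223.5616
Elmgate County, March 10 – November 30, 2002: 266 days → €100000 × 3.25% × 266/365 = €2368.4932
The City of Juniperside, December 1 – December 31, 2002: 31 days → €100000 × 3.8% × 31/365 = €322.7397
Total = €2914.7945

€2914.79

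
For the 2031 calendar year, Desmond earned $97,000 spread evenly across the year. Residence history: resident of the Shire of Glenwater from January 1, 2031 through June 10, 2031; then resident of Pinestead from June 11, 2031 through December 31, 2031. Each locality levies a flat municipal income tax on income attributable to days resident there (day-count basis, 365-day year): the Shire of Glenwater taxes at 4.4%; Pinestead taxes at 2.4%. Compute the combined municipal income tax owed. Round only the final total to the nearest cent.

The Shire of Glenwater, January 1 – June 10, 2031: 161 days → $97,000 × 4.4% × 161/365 = $1,882.5973
Pinestead, June 11 – December 31, 2031: 204 days → $97,000 × 2.4% × 204/365 = $1,301.1288
Total = $3,183.7260

$3,183.73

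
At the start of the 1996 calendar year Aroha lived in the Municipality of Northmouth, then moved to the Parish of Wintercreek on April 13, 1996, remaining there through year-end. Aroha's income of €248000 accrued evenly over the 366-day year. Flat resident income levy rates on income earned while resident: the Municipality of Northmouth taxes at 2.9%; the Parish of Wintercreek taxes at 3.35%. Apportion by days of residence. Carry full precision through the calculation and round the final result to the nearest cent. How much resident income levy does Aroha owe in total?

The Municipality of Northmouth, January 1 – April 12, 1996: 103 days → €248000 × 2.9% × 103/366 = €2023.9781
The Parish of Wintercreek, April 13 – December 31, 1996: 263 days → €248000 × 3.35% × 263/366 = €5969.9563
Total = €7993.9344

€7993.93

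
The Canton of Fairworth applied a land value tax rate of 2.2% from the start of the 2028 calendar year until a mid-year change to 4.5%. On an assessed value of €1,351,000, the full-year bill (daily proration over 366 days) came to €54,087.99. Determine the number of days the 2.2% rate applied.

79 days

Let d = days at the first rate; then 366 − d days at the second rate.
€1,351,000 × [2.2%·d + 4.5%·(366−d)] / 366 = €54,087.99
Solving gives d = 79, so the new rate took effect on March 20, 2028.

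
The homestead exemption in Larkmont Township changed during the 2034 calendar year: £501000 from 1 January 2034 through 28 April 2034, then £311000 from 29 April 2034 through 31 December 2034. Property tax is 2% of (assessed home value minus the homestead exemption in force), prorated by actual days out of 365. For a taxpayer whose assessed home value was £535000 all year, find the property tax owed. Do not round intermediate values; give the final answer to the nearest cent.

£3251.51

1 January – 28 April 2034: 118 days, exemption £501000 → (£535000 − £501000) × 2% × 118/365 = £219.8356
29 April – 31 December 2034: 247 days, exemption £311000 → (£535000 − £311000) × 2% × 247/365 = £3031.6712
Total = £3251.5068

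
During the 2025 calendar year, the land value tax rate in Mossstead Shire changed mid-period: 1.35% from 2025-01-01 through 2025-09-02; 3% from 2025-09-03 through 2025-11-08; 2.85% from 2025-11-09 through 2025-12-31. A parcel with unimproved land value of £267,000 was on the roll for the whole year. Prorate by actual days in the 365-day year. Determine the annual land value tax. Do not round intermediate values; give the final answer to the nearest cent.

£4,994.73

2025-01-01 to 2025-09-02: 245 days at 1.35% → £267,000 × 1.35% × 245/365 = £2,419.4589
2025-09-03 to 2025-11-08: 67 days at 3% → £267,000 × 3% × 67/365 = £1,470.3288
2025-11-09 to 2025-12-31: 53 days at 2.85% → £267,000 × 2.85% × 53/365 = £1,104.9411
Total = £4,994.7288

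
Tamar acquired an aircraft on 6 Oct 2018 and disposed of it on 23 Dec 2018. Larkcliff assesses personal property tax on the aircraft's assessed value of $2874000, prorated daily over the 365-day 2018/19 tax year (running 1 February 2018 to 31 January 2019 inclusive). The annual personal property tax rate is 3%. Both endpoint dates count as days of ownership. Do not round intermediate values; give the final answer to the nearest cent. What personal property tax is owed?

Days held (6 Oct – 23 Dec 2018): 79 out of 365
Tax = $2874000 × 3% × 79/365 = $18661.3151

$18661.32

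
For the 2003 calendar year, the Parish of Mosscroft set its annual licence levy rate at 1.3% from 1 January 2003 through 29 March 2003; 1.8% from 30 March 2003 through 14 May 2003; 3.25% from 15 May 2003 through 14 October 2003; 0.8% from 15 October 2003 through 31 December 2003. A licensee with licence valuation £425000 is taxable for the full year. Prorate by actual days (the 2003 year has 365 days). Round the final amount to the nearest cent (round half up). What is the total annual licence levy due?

1 January – 29 March 2003: 88 days at 1.3% → £425000 × 1.3% × 88/365 = £1332.0548
30 March – 14 May 2003: 46 days at 1.8% → £425000 × 1.8% × 46/365 = £964.1096
15 May – 14 October 2003: 153 days at 3.25% → £425000 × 3.25% × 153/365 = £5789.8973
15 October – 31 December 2003: 78 days at 0.8% → £425000 × 0.8% × 78/365 = £726.5753
Total = £8812.6370

£8812.64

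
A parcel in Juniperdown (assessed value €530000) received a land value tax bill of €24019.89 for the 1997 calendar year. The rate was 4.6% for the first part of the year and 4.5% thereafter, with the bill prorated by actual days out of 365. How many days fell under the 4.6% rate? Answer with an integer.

117 days

Let d = days at the first rate; then 365 − d days at the second rate.
€530000 × [4.6%·d + 4.5%·(365−d)] / 365 = €24019.89
Solving gives d = 117, so the new rate took effect on 28 April 1997.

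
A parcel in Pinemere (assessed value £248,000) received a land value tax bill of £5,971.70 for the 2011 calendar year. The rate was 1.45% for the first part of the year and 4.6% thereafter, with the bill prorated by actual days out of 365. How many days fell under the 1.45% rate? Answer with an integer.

254 days

Let d = days at the first rate; then 365 − d days at the second rate.
£248,000 × [1.45%·d + 4.6%·(365−d)] / 365 = £5,971.70
Solving gives d = 254, so the new rate took effect on 12 Sep 2011.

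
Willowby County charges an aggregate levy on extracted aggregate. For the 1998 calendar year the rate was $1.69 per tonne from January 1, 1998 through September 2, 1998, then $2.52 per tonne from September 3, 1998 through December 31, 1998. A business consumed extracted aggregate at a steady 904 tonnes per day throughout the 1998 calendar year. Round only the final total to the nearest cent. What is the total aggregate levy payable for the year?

$647,670.80

January 1 – September 2, 1998: 245 days × 904 tonnes/day = 221,480 tonnes at $1.69/tonne → $374,301.20
September 3 – December 31, 1998: 120 days × 904 tonnes/day = 108,480 tonnes at $2.52/tonne → $273,369.60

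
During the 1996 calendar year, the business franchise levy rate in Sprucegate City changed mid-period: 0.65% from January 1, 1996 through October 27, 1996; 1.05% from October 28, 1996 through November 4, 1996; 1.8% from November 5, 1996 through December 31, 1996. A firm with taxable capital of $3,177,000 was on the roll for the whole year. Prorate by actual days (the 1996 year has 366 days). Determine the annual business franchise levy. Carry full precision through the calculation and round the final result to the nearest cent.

January 1 – October 27, 1996: 301 days at 0.65% → $3,177,000 × 0.65% × 301/366 = $16,983.0615
October 28 – November 4, 1996: 8 days at 1.05% → $3,177,000 × 1.05% × 8/366 = $729.1475
November 5 – December 31, 1996: 57 days at 1.8% → $3,177,000 × 1.8% × 57/366 = $8,906.0164
Total = $26,618.2254

$26,618.23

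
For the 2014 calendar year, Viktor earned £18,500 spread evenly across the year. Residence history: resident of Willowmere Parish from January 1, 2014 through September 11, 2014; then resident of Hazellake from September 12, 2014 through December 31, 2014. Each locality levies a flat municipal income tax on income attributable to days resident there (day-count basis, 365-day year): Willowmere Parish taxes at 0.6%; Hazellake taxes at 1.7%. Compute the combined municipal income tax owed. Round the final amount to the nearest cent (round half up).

£172.89

Willowmere Parish, January 1 – September 11, 2014: 254 days → £18,500 × 0.6% × 254/365 = £77.2438
Hazellake, September 12 – December 31, 2014: 111 days → £18,500 × 1.7% × 111/365 = £95.6425
Total = £172.8863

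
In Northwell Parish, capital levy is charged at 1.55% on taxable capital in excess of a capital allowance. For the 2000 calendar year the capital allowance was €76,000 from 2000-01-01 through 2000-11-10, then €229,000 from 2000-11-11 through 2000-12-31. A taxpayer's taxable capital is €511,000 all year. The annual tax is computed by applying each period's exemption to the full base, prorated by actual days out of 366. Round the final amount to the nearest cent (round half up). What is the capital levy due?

2000-01-01 to 2000-11-10: 315 days, exemption €76,000 → (€511,000 − €76,000) × 1.55% × 315/366 = €5,802.9713
2000-11-11 to 2000-12-31: 51 days, exemption €229,000 → (€511,000 − €229,000) × 1.55% × 51/366 = €609.0738
Total = €6,412.0451

€6,412.05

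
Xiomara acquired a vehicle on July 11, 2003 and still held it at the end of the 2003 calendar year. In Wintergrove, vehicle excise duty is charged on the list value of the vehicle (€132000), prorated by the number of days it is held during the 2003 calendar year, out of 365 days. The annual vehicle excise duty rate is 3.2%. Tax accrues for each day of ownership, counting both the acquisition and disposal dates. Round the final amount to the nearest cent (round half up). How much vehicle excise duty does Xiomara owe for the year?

€2013.63

Days held (July 11 – December 31, 2003): 174 out of 365
Tax = €132000 × 3.2% × 174/365 = €2013.6329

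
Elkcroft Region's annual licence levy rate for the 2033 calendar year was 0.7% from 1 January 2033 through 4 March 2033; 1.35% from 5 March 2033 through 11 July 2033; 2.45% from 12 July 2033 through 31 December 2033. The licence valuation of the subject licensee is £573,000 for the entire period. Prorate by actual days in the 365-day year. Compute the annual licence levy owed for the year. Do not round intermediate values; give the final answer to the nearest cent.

1 January – 4 March 2033: 63 days at 0.7% → £573,000 × 0.7% × 63/365 = £692.3096
5 March – 11 July 2033: 129 days at 1.35% → £573,000 × 1.35% × 129/365 = £2,733.9164
12 July – 31 December 2033: 173 days at 2.45% → £573,000 × 2.45% × 173/365 = £6,653.8644
Total = £10,080.0904

£10,080.09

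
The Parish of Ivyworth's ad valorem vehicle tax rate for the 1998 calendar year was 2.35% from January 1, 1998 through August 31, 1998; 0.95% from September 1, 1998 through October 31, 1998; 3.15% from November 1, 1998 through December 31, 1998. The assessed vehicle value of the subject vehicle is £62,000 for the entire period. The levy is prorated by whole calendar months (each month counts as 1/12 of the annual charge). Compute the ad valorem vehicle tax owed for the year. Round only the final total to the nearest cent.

January 1 – August 31, 1998: 8 months at 2.35% → £62,000 × 2.35% × 8/12 = £971.3333
September 1 – October 31, 1998: 2 months at 0.95% → £62,000 × 0.95% × 2/12 = £98.1667
November 1 – December 31, 1998: 2 months at 3.15% → £62,000 × 3.15% × 2/12 = £325.5000
Total = £1,395.0000

£1,395.00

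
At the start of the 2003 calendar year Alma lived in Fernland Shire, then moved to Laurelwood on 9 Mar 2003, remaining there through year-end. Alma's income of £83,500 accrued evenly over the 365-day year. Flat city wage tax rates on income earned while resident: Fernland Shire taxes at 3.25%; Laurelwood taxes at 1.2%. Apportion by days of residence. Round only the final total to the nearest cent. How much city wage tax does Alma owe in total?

£1,316.21

Fernland Shire, 1 Jan – 8 Mar 2003: 67 days → £83,500 × 3.25% × 67/365 = £498.1404
Laurelwood, 9 Mar – 31 Dec 2003: 298 days → £83,500 × 1.2% × 298/365 = £818.0712
Total = £1,316.2116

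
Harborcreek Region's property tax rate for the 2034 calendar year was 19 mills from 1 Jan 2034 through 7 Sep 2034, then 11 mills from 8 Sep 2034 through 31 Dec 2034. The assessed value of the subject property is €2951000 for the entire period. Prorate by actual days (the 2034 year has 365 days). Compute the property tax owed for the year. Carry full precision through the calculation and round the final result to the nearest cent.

€48630.86

1 Jan – 7 Sep 2034: 250 days at 19 mills → €2951000 × 1.9% × 250/365 = €38403.4247
8 Sep – 31 Dec 2034: 115 days at 11 mills → €2951000 × 1.1% × 115/365 = €10227.4384
Total = €48630.8630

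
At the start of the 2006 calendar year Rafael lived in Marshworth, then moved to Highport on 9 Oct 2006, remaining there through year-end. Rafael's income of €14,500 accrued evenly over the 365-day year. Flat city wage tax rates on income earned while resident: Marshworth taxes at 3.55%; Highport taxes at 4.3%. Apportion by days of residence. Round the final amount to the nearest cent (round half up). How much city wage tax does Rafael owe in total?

€539.78

Marshworth, 1 Jan – 8 Oct 2006: 281 days → €14,500 × 3.55% × 281/365 = €396.2870
Highport, 9 Oct – 31 Dec 2006: 84 days → €14,500 × 4.3% × 84/365 = €143.4904
Total = €539.7774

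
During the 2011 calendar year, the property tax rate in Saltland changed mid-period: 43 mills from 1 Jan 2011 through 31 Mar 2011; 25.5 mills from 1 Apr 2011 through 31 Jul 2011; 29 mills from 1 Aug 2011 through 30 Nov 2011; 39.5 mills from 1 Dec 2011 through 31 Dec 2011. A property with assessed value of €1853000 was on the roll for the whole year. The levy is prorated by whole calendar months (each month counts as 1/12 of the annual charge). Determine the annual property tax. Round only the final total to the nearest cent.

€59682.04

1 Jan – 31 Mar 2011: 3 months at 43 mills → €1853000 × 4.3% × 3/12 = €19919.7500
1 Apr – 31 Jul 2011: 4 months at 25.5 mills → €1853000 × 2.55% × 4/12 = €15750.5000
1 Aug – 30 Nov 2011: 4 months at 29 mills → €1853000 × 2.9% × 4/12 = €17912.3333
1 Dec – 31 Dec 2011: 1 month at 39.5 mills → €1853000 × 3.95% × 1/12 = €6099.4583
Total = €59682.0417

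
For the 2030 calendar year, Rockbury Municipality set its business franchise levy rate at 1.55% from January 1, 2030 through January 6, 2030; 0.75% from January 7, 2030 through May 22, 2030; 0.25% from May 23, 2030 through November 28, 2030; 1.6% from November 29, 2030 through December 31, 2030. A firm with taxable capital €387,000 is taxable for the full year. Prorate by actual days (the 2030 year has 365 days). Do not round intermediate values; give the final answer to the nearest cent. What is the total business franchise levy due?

January 1 – January 6, 2030: 6 days at 1.55% → €387,000 × 1.55% × 6/365 = €98.6055
January 7 – May 22, 2030: 136 days at 0.75% → €387,000 × 0.75% × 136/365 = €1,081.4795
May 23 – November 28, 2030: 190 days at 0.25% → €387,000 × 0.25% × 190/365 = €503.6301
November 29 – December 31, 2030: 33 days at 1.6% → €387,000 × 1.6% × 33/365 = €559.8247
Total = €2,243.5397

€2,243.54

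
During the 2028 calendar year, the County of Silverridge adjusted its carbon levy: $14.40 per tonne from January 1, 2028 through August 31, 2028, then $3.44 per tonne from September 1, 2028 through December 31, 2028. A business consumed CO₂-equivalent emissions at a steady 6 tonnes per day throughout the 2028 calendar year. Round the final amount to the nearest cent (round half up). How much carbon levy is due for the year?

January 1 – August 31, 2028: 244 days × 6 tonnes/day = 1,464 tonnes at $14.40/tonne → $21,081.60
September 1 – December 31, 2028: 122 days × 6 tonnes/day = 732 tonnes at $3.44/tonne → $2,518.08

$23,599.68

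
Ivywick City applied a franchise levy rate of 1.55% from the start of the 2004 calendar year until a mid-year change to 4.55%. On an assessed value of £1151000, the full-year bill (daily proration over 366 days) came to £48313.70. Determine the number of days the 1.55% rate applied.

43 days

Let d = days at the first rate; then 366 − d days at the second rate.
£1151000 × [1.55%·d + 4.55%·(366−d)] / 366 = £48313.70
Solving gives d = 43, so the new rate took effect on 13 February 2004.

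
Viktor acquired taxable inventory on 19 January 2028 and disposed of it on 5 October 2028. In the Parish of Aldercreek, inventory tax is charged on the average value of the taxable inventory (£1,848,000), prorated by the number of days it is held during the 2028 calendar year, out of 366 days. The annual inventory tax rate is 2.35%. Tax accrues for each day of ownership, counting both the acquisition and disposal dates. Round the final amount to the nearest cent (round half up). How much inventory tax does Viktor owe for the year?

Days held (19 January – 5 October 2028): 261 out of 366
Tax = £1,848,000 × 2.35% × 261/366 = £30,969.1475

£30,969.15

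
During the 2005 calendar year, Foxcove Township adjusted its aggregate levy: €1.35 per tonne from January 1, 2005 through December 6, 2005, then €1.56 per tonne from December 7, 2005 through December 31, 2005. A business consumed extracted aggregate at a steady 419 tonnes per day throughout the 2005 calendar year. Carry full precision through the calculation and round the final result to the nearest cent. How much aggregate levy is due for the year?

January 1 – December 6, 2005: 340 days × 419 tonnes/day = 142,460 tonnes at €1.35/tonne → €192321.00
December 7 – December 31, 2005: 25 days × 419 tonnes/day = 10,475 tonnes at €1.56/tonne → €16341.00

€208662.00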